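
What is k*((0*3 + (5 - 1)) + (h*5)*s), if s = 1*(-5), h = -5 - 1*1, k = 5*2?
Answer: 1540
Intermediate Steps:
k = 10
h = -6 (h = -5 - 1 = -6)
s = -5
k*((0*3 + (5 - 1)) + (h*5)*s) = 10*((0*3 + (5 - 1)) - 6*5*(-5)) = 10*((0 + 4) - 30*(-5)) = 10*(4 + 150) = 10*154 = 1540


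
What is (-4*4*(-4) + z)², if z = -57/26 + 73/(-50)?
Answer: 384669769/105625 ≈ 3641.8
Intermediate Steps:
z = -1187/325 (z = -57*1/26 + 73*(-1/50) = -57/26 - 73/50 = -1187/325 ≈ -3.6523)
(-4*4*(-4) + z)² = (-4*4*(-4) - 1187/325)² = (-16*(-4) - 1187/325)² = (64 - 1187/325)² = (19613/325)² = 384669769/105625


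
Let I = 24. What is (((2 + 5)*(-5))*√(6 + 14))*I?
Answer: -1680*√5 ≈ -3756.6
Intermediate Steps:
(((2 + 5)*(-5))*√(6 + 14))*I = (((2 + 5)*(-5))*√(6 + 14))*24 = ((7*(-5))*√20)*24 = -70*√5*24 = -1680*√5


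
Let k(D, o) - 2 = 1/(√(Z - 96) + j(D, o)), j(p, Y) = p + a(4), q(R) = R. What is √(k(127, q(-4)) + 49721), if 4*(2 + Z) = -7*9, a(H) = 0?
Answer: √((12629644 + 49723*I*√455)/(254 + I*√455)) ≈ 222.99 - 0.e-6*I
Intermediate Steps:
Z = -71/4 (Z = -2 + (-7*9)/4 = -2 + (¼)*(-63) = -2 - 63/4 = -71/4 ≈ -17.750)
j(p, Y) = p (j(p, Y) = p + 0 = p)
k(D, o) = 2 + 1/(D + I*√455/2) (k(D, o) = 2 + 1/(√(-71/4 - 96) + D) = 2 + 1/(√(-455/4) + D) = 2 + 1/(I*√455/2 + D) = 2 + 1/(D + I*√455/2))
√(k(127, q(-4)) + 49721) = √(2*(1 + 2*127 + I*√455)/(2*127 + I*√455) + 49721) = √(2*(1 + 254 + I*√455)/(254 + I*√455) + 49721) = √(2*(255 + I*√455)/(254 + I*√455) + 49721) = √(49721 + 2*(255 + I*√455)/(254 + I*√455))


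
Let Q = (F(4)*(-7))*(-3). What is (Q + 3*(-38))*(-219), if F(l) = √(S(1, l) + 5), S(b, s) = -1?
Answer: 15768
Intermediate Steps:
F(l) = 2 (F(l) = √(-1 + 5) = √4 = 2)
Q = 42 (Q = (2*(-7))*(-3) = -14*(-3) = 42)
(Q + 3*(-38))*(-219) = (42 + 3*(-38))*(-219) = (42 - 114)*(-219) = -72*(-219) = 15768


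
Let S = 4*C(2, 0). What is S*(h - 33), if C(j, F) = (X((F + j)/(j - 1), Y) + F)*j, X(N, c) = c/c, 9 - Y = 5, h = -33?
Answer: -528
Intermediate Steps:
Y = 4 (Y = 9 - 1*5 = 9 - 5 = 4)
X(N, c) = 1
C(j, F) = j*(1 + F) (C(j, F) = (1 + F)*j = j*(1 + F))
S = 8 (S = 4*(2*(1 + 0)) = 4*(2*1) = 4*2 = 8)
S*(h - 33) = 8*(-33 - 33) = 8*(-66) = -528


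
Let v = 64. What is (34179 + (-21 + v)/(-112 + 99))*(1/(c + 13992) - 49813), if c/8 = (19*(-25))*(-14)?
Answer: -371758535036745/218374 ≈ -1.7024e+9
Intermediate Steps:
c = 53200 (c = 8*((19*(-25))*(-14)) = 8*(-475*(-14)) = 8*6650 = 53200)
(34179 + (-21 + v)/(-112 + 99))*(1/(c + 13992) - 49813) = (34179 + (-21 + 64)/(-112 + 99))*(1/(53200 + 13992) - 49813) = (34179 + 43/(-13))*(1/67192 - 49813) = (34179 + 43*(-1/13))*(1/67192 - 49813) = (34179 - 43/13)*(-3347035095/67192) = (444284/13)*(-3347035095/67192) = -371758535036745/218374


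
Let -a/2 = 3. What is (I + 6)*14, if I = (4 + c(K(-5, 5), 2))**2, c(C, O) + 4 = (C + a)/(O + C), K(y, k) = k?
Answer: 590/7 ≈ 84.286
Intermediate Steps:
a = -6 (a = -2*3 = -6)
c(C, O) = -4 + (-6 + C)/(C + O) (c(C, O) = -4 + (C - 6)/(O + C) = -4 + (-6 + C)/(C + O))
I = 1/49 (I = (4 + (-6 - 4*2 - 3*5)/(5 + 2))**2 = (4 + (-6 - 8 - 15)/7)**2 = (4 + (1/7)*(-29))**2 = (4 - 29/7)**2 = (-1/7)**2 = 1/49 ≈ 0.020408)
(I + 6)*14 = (1/49 + 6)*14 = (295/49)*14 = 590/7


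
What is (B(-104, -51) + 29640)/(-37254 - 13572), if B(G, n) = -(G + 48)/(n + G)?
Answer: -2297072/3939015 ≈ -0.58316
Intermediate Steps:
B(G, n) = -(48 + G)/(G + n)
(B(-104, -51) + 29640)/(-37254 - 13572) = ((-48 - 1*(-104))/(-104 - 51) + 29640)/(-37254 - 13572) = ((-48 + 104)/(-155) + 29640)/(-50826) = (-1/155*56 + 29640)*(-1/50826) = (-56/155 + 29640)*(-1/50826) = (4594144/155)*(-1/50826) = -2297072/3939015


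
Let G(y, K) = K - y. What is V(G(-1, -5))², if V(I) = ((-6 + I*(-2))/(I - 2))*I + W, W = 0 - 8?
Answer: 400/9 ≈ 44.444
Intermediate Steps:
W = -8
V(I) = -8 + I*(-6 - 2*I)/(-2 + I) (V(I) = ((-6 + I*(-2))/(I - 2))*I - 8 = ((-6 - 2*I)/(-2 + I))*I - 8 = I*(-6 - 2*I)/(-2 + I) - 8 = -8 + I*(-6 - 2*I)/(-2 + I))
V(G(-1, -5))² = (2*(8 - (-5 - 1*(-1))² - 7*(-5 - 1*(-1)))/(-2 + (-5 - 1*(-1))))² = (2*(8 - (-5 + 1)² - 7*(-5 + 1))/(-2 + (-5 + 1)))² = (2*(8 - 1*(-4)² - 7*(-4))/(-2 - 4))² = (2*(8 - 1*16 + 28)/(-6))² = (2*(-⅙)*(8 - 16 + 28))² = (2*(-⅙)*20)² = (-20/3)² = 400/9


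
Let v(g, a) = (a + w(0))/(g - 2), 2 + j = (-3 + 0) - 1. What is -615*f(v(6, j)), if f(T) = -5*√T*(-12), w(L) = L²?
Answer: -18450*I*√6 ≈ -45193.0*I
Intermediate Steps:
j = -6 (j = -2 + ((-3 + 0) - 1) = -2 + (-3 - 1) = -2 - 4 = -6)
v(g, a) = a/(-2 + g) (v(g, a) = (a + 0²)/(g - 2) = (a + 0)/(-2 + g) = a/(-2 + g))
f(T) = 60*√T
-615*f(v(6, j)) = -36900*√(-6/(-2 + 6)) = -36900*√(-6/4) = -36900*√(-6*¼) = -36900*√(-3/2) = -36900*I*√6/2 = -18450*I*√6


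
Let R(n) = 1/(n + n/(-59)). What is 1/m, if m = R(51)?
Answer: 2958/59 ≈ 50.136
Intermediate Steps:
R(n) = 59/(58*n) (R(n) = 1/(n + n*(-1/59)) = 1/(n - n/59) = 1/(58*n/59) = 59/(58*n))
m = 59/2958 (m = (59/58)/51 = (59/58)*(1/51) = 59/2958 ≈ 0.019946)
1/m = 1/(59/2958) = 2958/59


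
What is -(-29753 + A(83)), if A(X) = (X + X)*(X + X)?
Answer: 2197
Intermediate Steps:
A(X) = 4*X**2 (A(X) = (2*X)*(2*X) = 4*X**2)
-(-29753 + A(83)) = -(-29753 + 4*83**2) = -(-29753 + 4*6889) = -(-29753 + 27556) = -1*(-2197) = 2197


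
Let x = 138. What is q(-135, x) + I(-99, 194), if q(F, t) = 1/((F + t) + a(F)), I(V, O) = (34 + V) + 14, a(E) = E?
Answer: -6733/132 ≈ -51.008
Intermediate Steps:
I(V, O) = 48 + V
q(F, t) = 1/(t + 2*F) (q(F, t) = 1/((F + t) + F) = 1/(t + 2*F))
q(-135, x) + I(-99, 194) = 1/(138 + 2*(-135)) + (48 - 99) = 1/(138 - 270) - 51 = 1/(-132) - 51 = -1/132 - 51 = -6733/132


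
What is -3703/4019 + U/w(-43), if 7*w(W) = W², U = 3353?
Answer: 87483102/7431131 ≈ 11.773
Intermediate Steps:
w(W) = W²/7
-3703/4019 + U/w(-43) = -3703/4019 + 3353/(((⅐)*(-43)²)) = -3703*1/4019 + 3353/(((⅐)*1849)) = -3703/4019 + 3353/(1849/7) = -3703/4019 + 3353*(7/1849) = -3703/4019 + 23471/1849 = 87483102/7431131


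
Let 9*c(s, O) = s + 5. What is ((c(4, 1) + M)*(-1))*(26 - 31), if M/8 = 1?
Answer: 45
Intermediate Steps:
M = 8 (M = 8*1 = 8)
c(s, O) = 5/9 + s/9 (c(s, O) = (s + 5)/9 = (5 + s)/9 = 5/9 + s/9)
((c(4, 1) + M)*(-1))*(26 - 31) = (((5/9 + (1/9)*4) + 8)*(-1))*(26 - 31) = (((5/9 + 4/9) + 8)*(-1))*(-5) = ((1 + 8)*(-1))*(-5) = (9*(-1))*(-5) = -9*(-5) = 45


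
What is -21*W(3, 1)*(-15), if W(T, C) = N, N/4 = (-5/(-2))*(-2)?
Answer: -6300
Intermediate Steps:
N = -20 (N = 4*((-5/(-2))*(-2)) = 4*(-½*(-5)*(-2)) = 4*((5/2)*(-2)) = 4*(-5) = -20)
W(T, C) = -20
-21*W(3, 1)*(-15) = -21*(-20)*(-15) = 420*(-15) = -6300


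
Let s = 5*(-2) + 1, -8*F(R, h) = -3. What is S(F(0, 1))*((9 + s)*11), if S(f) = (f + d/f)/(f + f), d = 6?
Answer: 0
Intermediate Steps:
F(R, h) = 3/8 (F(R, h) = -1/8*(-3) = 3/8)
s = -9 (s = -10 + 1 = -9)
S(f) = (f + 6/f)/(2*f) (S(f) = (f + 6/f)/(f + f) = (f + 6/f)/((2*f)) = (f + 6/f)*(1/(2*f)) = (f + 6/f)/(2*f))
S(F(0, 1))*((9 + s)*11) = (1/2 + 3/(3/8)**2)*((9 - 9)*11) = (1/2 + 3*(64/9))*(0*11) = (1/2 + 64/3)*0 = (131/6)*0 = 0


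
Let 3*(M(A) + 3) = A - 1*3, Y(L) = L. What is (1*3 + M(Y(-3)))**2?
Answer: 4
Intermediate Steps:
M(A) = -4 + A/3 (M(A) = -3 + (A - 1*3)/3 = -3 + (A - 3)/3 = -3 + (-3 + A)/3 = -3 + (-1 + A/3) = -4 + A/3)
(1*3 + M(Y(-3)))**2 = (1*3 + (-4 + (1/3)*(-3)))**2 = (3 + (-4 - 1))**2 = (3 - 5)**2 = (-2)**2 = 4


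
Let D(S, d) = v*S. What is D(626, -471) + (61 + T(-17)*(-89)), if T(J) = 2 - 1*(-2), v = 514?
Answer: 321469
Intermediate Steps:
T(J) = 4 (T(J) = 2 + 2 = 4)
D(S, d) = 514*S
D(626, -471) + (61 + T(-17)*(-89)) = 514*626 + (61 + 4*(-89)) = 321764 + (61 - 356) = 321764 - 295 = 321469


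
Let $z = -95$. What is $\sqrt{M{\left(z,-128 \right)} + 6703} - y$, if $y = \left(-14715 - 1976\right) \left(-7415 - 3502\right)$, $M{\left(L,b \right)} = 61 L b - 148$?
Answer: $-182215647 + \sqrt{748315} \approx -1.8221 \cdot 10^{8}$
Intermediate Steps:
$M{\left(L,b \right)} = -148 + 61 L b$ ($M{\left(L,b \right)} = 61 L b - 148 = -148 + 61 L b$)
$y = 182215647$ ($y = \left(-16691\right) \left(-10917\right) = 182215647$)
$\sqrt{M{\left(z,-128 \right)} + 6703} - y = \sqrt{\left(-148 + 61 \left(-95\right) \left(-128\right)\right) + 6703} - 182215647 = \sqrt{\left(-148 + 741760\right) + 6703} - 182215647 = \sqrt{741612 + 6703} - 182215647 = \sqrt{748315} - 182215647 = -182215647 + \sqrt{748315}$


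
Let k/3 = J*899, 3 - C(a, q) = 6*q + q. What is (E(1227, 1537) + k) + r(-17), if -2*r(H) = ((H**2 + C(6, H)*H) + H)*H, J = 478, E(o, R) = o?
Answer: 1275076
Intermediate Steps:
C(a, q) = 3 - 7*q (C(a, q) = 3 - (6*q + q) = 3 - 7*q)
r(H) = -H*(H + H**2 + H*(3 - 7*H))/2 (r(H) = -((H**2 + (3 - 7*H)*H) + H)*H/2 = -((H**2 + H*(3 - 7*H)) + H)*H/2 = -(H + H**2 + H*(3 - 7*H))*H/2 = -H*(H + H**2 + H*(3 - 7*H))/2)
k = 1289166 (k = 3*(478*899) = 3*429722 = 1289166)
(E(1227, 1537) + k) + r(-17) = (1227 + 1289166) + (-17)**2*(-2 + 3*(-17)) = 1290393 + 289*(-2 - 51) = 1290393 + 289*(-53) = 1290393 - 15317 = 1275076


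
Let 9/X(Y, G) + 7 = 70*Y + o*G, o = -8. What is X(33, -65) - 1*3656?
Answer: -3440293/941 ≈ -3656.0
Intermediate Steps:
X(Y, G) = 9/(-7 - 8*G + 70*Y) (X(Y, G) = 9/(-7 + (70*Y - 8*G)) = 9/(-7 + (-8*G + 70*Y)) = 9/(-7 - 8*G + 70*Y))
X(33, -65) - 1*3656 = 9/(-7 - 8*(-65) + 70*33) - 1*3656 = 9/(-7 + 520 + 2310) - 3656 = 9/2823 - 3656 = 9*(1/2823) - 3656 = 3/941 - 3656 = -3440293/941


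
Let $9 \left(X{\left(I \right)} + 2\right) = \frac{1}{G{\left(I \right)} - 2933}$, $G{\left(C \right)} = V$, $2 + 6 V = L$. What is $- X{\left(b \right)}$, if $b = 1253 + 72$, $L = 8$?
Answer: $\frac{52777}{26388} \approx 2.0$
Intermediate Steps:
$V = 1$ ($V = - \frac{1}{3} + \frac{1}{6} \cdot 8 = - \frac{1}{3} + \frac{4}{3} = 1$)
$G{\left(C \right)} = 1$
$b = 1325$
$X{\left(I \right)} = - \frac{52777}{26388}$ ($X{\left(I \right)} = -2 + \frac{1}{9 \left(1 - 2933\right)} = -2 + \frac{1}{9 \left(-2932\right)} = -2 + \frac{1}{9} \left(- \frac{1}{2932}\right) = -2 - \frac{1}{26388} = - \frac{52777}{26388}$)
$- X{\left(b \right)} = \left(-1\right) \left(- \frac{52777}{26388}\right) = \frac{52777}{26388}$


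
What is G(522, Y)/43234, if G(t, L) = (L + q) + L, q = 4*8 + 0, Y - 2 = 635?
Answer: 653/21617 ≈ 0.030208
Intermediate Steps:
Y = 637 (Y = 2 + 635 = 637)
q = 32 (q = 32 + 0 = 32)
G(t, L) = 32 + 2*L (G(t, L) = (L + 32) + L = (32 + L) + L = 32 + 2*L)
G(522, Y)/43234 = (32 + 2*637)/43234 = (32 + 1274)*(1/43234) = 1306*(1/43234) = 653/21617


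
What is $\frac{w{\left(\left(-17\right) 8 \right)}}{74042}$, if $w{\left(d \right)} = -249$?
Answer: $- \frac{249}{74042} \approx -0.003363$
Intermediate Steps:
$\frac{w{\left(\left(-17\right) 8 \right)}}{74042} = - \frac{249}{74042}$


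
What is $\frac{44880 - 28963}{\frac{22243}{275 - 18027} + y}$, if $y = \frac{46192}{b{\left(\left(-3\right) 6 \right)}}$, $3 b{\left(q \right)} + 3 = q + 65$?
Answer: $\frac{3108144424}{614755615} \approx 5.0559$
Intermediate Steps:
$b{\left(q \right)} = \frac{62}{3} + \frac{q}{3}$ ($b{\left(q \right)} = -1 + \frac{q + 65}{3} = -1 + \frac{65 + q}{3} = -1 + \left(\frac{65}{3} + \frac{q}{3}\right) = \frac{62}{3} + \frac{q}{3}$)
$y = \frac{34644}{11}$ ($y = \frac{46192}{\frac{62}{3} + \frac{\left(-3\right) 6}{3}} = \frac{46192}{\frac{62}{3} + \frac{1}{3} \left(-18\right)} = \frac{46192}{\frac{62}{3} - 6} = \frac{46192}{\frac{44}{3}} = 46192 \cdot \frac{3}{44} = \frac{34644}{11} \approx 3149.5$)
$\frac{44880 - 28963}{\frac{22243}{275 - 18027} + y} = \frac{44880 - 28963}{\frac{22243}{275 - 18027} + \frac{34644}{11}} = \frac{15917}{\frac{22243}{275 - 18027} + \frac{34644}{11}} = \frac{15917}{\frac{22243}{-17752} + \frac{34644}{11}} = \frac{15917}{22243 \left(- \frac{1}{17752}\right) + \frac{34644}{11}} = \frac{15917}{- \frac{22243}{17752} + \frac{34644}{11}} = \frac{15917}{\frac{614755615}{195272}} = 15917 \cdot \frac{195272}{614755615} = \frac{3108144424}{614755615}$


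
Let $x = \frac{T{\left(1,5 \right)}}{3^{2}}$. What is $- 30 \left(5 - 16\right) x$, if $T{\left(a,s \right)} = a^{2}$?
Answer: $\frac{110}{3} \approx 36.667$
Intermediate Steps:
$x = \frac{1}{9}$ ($x = \frac{1^{2}}{3^{2}} = 1 \cdot \frac{1}{9} = \frac{1}{9} \approx 0.11111$)
$- 30 \left(5 - 16\right) x = - 30 \left(5 - 16\right) \frac{1}{9} = \left(-30\right) \left(-11\right) \frac{1}{9} = 330 \cdot \frac{1}{9} = \frac{110}{3}$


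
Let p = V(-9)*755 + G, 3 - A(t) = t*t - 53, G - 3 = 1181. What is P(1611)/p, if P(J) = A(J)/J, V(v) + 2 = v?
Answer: 2595265/11471931 ≈ 0.22623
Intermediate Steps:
G = 1184 (G = 3 + 1181 = 1184)
V(v) = -2 + v
A(t) = 56 - t² (A(t) = 3 - (t*t - 53) = 3 - (t² - 53) = 3 - (-53 + t²) = 3 + (53 - t²) = 56 - t²)
P(J) = (56 - J²)/J
p = -7121 (p = (-2 - 9)*755 + 1184 = -11*755 + 1184 = -8305 + 1184 = -7121)
P(1611)/p = (-1*1611 + 56/1611)/(-7121) = (-1611 + 56*(1/1611))*(-1/7121) = (-1611 + 56/1611)*(-1/7121) = -2595265/1611*(-1/7121) = 2595265/11471931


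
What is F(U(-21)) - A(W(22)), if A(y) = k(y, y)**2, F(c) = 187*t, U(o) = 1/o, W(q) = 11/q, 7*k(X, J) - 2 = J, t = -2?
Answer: -73329/196 ≈ -374.13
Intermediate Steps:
k(X, J) = 2/7 + J/7
F(c) = -374 (F(c) = 187*(-2) = -374)
A(y) = (2/7 + y/7)**2
F(U(-21)) - A(W(22)) = -374 - (2 + 11/22)**2/49 = -374 - (2 + 11*(1/22))**2/49 = -374 - (2 + 1/2)**2/49 = -374 - (5/2)**2/49 = -374 - 25/(49*4) = -374 - 1*25/196 = -374 - 25/196 = -73329/196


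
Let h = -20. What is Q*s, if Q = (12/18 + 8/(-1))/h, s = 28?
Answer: 154/15 ≈ 10.267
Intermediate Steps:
Q = 11/30 (Q = (12/18 + 8/(-1))/(-20) = (12*(1/18) + 8*(-1))*(-1/20) = (⅔ - 8)*(-1/20) = -22/3*(-1/20) = 11/30 ≈ 0.36667)
Q*s = (11/30)*28 = 154/15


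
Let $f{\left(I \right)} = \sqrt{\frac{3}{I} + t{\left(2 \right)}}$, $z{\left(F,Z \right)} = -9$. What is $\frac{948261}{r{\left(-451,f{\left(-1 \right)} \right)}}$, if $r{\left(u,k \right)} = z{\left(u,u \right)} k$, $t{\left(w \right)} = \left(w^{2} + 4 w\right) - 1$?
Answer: $- \frac{316087 \sqrt{2}}{12} \approx -37251.0$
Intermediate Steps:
$t{\left(w \right)} = -1 + w^{2} + 4 w$
$f{\left(I \right)} = \sqrt{11 + \frac{3}{I}}$ ($f{\left(I \right)} = \sqrt{\frac{3}{I} + \left(-1 + 2^{2} + 4 \cdot 2\right)} = \sqrt{\frac{3}{I} + \left(-1 + 4 + 8\right)} = \sqrt{\frac{3}{I} + 11} = \sqrt{11 + \frac{3}{I}}$)
$r{\left(u,k \right)} = - 9 k$
$\frac{948261}{r{\left(-451,f{\left(-1 \right)} \right)}} = \frac{948261}{\left(-9\right) \sqrt{11 + \frac{3}{-1}}} = \frac{948261}{\left(-9\right) \sqrt{11 + 3 \left(-1\right)}} = \frac{948261}{\left(-9\right) \sqrt{11 - 3}} = \frac{948261}{\left(-9\right) \sqrt{8}} = \frac{948261}{\left(-9\right) 2 \sqrt{2}} = \frac{948261}{\left(-18\right) \sqrt{2}} = 948261 \left(- \frac{\sqrt{2}}{36}\right) = - \frac{316087 \sqrt{2}}{12}$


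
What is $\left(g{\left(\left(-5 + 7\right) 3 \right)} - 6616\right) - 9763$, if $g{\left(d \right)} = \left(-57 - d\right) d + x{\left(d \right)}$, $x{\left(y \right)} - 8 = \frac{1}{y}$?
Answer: $- \frac{100493}{6} \approx -16749.0$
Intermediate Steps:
$x{\left(y \right)} = 8 + \frac{1}{y}$
$g{\left(d \right)} = 8 + \frac{1}{d} + d \left(-57 - d\right)$ ($g{\left(d \right)} = \left(-57 - d\right) d + \left(8 + \frac{1}{d}\right) = d \left(-57 - d\right) + \left(8 + \frac{1}{d}\right) = 8 + \frac{1}{d} + d \left(-57 - d\right)$)
$\left(g{\left(\left(-5 + 7\right) 3 \right)} - 6616\right) - 9763 = \left(\left(8 + \frac{1}{\left(-5 + 7\right) 3} - \left(\left(-5 + 7\right) 3\right)^{2} - 57 \left(-5 + 7\right) 3\right) - 6616\right) - 9763 = \left(\left(8 + \frac{1}{2 \cdot 3} - \left(2 \cdot 3\right)^{2} - 57 \cdot 2 \cdot 3\right) - 6616\right) - 9763 = \left(\left(8 + \frac{1}{6} - 6^{2} - 342\right) - 6616\right) - 9763 = \left(\left(8 + \frac{1}{6} - 36 - 342\right) - 6616\right) - 9763 = \left(- \frac{2219}{6} - 6616\right) - 9763 = - \frac{41915}{6} - 9763 = - \frac{100493}{6}$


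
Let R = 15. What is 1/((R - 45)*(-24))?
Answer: 1/720 ≈ 0.0013889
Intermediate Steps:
1/((R - 45)*(-24)) = 1/((15 - 45)*(-24)) = 1/(-30*(-24)) = 1/720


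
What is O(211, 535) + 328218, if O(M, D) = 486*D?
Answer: 588228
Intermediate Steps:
O(211, 535) + 328218 = 486*535 + 328218 = 260010 + 328218 = 588228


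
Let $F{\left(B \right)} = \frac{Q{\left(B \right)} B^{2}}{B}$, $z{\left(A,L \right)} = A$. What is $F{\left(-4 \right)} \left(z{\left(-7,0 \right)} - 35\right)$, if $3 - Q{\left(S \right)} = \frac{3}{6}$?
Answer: $420$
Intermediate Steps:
$Q{\left(S \right)} = \frac{5}{2}$ ($Q{\left(S \right)} = 3 - \frac{3}{6} = 3 - 3 \cdot \frac{1}{6} = 3 - \frac{1}{2} = \frac{5}{2}$)
$F{\left(B \right)} = \frac{5 B}{2}$ ($F{\left(B \right)} = \frac{\frac{5}{2} B^{2}}{B} = \frac{5 B}{2}$)
$F{\left(-4 \right)} \left(z{\left(-7,0 \right)} - 35\right) = \frac{5}{2} \left(-4\right) \left(-7 - 35\right) = - 10 \left(-7 - 35\right) = \left(-10\right) \left(-42\right) = 420$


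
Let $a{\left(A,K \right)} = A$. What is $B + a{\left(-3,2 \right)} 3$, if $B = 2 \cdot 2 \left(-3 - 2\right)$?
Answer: $-29$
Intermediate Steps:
$B = -20$ ($B = 4 \left(-3 - 2\right) = 4 \left(-5\right) = -20$)
$B + a{\left(-3,2 \right)} 3 = -20 - 9 = -29$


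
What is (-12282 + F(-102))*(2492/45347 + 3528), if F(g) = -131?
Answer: -1985915006404/45347 ≈ -4.3794e+7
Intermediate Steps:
(-12282 + F(-102))*(2492/45347 + 3528) = (-12282 - 131)*(2492/45347 + 3528) = -12413*(2492*(1/45347) + 3528) = -12413*(2492/45347 + 3528) = -12413*159986708/45347 = -1985915006404/45347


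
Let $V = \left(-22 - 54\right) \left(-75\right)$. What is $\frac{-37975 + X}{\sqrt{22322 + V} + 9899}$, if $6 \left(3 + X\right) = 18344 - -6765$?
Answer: $- \frac{2007111341}{587773074} + \frac{202759 \sqrt{28022}}{587773074} \approx -3.357$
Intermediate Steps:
$X = \frac{25091}{6}$ ($X = -3 + \frac{18344 - -6765}{6} = -3 + \frac{18344 + 6765}{6} = -3 + \frac{1}{6} \cdot 25109 = -3 + \frac{25109}{6} = \frac{25091}{6} \approx 4181.8$)
$V = 5700$ ($V = \left(-76\right) \left(-75\right) = 5700$)
$\frac{-37975 + X}{\sqrt{22322 + V} + 9899} = \frac{-37975 + \frac{25091}{6}}{\sqrt{22322 + 5700} + 9899} = - \frac{202759}{6 \left(\sqrt{28022} + 9899\right)} = - \frac{202759}{6 \left(9899 + \sqrt{28022}\right)}$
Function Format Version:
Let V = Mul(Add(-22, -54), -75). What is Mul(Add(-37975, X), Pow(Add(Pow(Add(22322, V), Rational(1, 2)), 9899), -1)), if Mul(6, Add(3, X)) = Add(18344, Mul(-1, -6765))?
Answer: Add(Rational(-2007111341, 587773074), Mul(Rational(202759, 587773074), Pow(28022, Rational(1, 2)))) ≈ -3.3570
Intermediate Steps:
X = Rational(25091, 6) (X = Add(-3, Mul(Rational(1, 6), Add(18344, Mul(-1, -6765)))) = Add(-3, Mul(Rational(1, 6), Add(18344, 6765))) = Add(-3, Mul(Rational(1, 6), 25109)) = Add(-3, Rational(25109, 6)) = Rational(25091, 6) ≈ 4181.8)
V = 5700 (V = Mul(-76, -75) = 5700)
Mul(Add(-37975, X), Pow(Add(Pow(Add(22322, V), Rational(1, 2)), 9899), -1)) = Mul(Add(-37975, Rational(25091, 6)), Pow(Add(Pow(Add(22322, 5700), Rational(1, 2)), 9899), -1)) = Mul(Rational(-202759, 6), Pow(Add(Pow(28022, Rational(1, 2)), 9899), -1)) = Mul(Rational(-202759, 6), Pow(Add(9899, Pow(28022, Rational(1, 2))), -1))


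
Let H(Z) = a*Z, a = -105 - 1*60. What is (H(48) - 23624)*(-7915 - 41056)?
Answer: 1544741224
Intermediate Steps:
a = -165 (a = -105 - 60 = -165)
H(Z) = -165*Z
(H(48) - 23624)*(-7915 - 41056) = (-165*48 - 23624)*(-7915 - 41056) = (-7920 - 23624)*(-48971) = -31544*(-48971) = 1544741224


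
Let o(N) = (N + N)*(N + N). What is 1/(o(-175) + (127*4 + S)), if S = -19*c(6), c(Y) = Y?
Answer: 1/122894 ≈ 8.1371e-6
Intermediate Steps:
o(N) = 4*N² (o(N) = (2*N)*(2*N) = 4*N²)
S = -114 (S = -19*6 = -114)
1/(o(-175) + (127*4 + S)) = 1/(4*(-175)² + (127*4 - 114)) = 1/(4*30625 + (508 - 114)) = 1/(122500 + 394) = 1/122894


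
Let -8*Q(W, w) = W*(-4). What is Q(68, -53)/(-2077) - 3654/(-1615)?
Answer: 7534448/3354355 ≈ 2.2462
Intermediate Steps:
Q(W, w) = W/2 (Q(W, w) = -W*(-4)/8 = -(-1)*W/2 = W/2)
Q(68, -53)/(-2077) - 3654/(-1615) = ((½)*68)/(-2077) - 3654/(-1615) = 34*(-1/2077) - 3654*(-1/1615) = -34/2077 + 3654/1615 = 7534448/3354355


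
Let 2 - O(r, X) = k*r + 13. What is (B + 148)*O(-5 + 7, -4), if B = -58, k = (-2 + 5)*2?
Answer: -2070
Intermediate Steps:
k = 6 (k = 3*2 = 6)
O(r, X) = -11 - 6*r (O(r, X) = 2 - (6*r + 13) = 2 - (13 + 6*r) = 2 + (-13 - 6*r) = -11 - 6*r)
(B + 148)*O(-5 + 7, -4) = (-58 + 148)*(-11 - 6*(-5 + 7)) = 90*(-11 - 6*2) = 90*(-11 - 12) = 90*(-23) = -2070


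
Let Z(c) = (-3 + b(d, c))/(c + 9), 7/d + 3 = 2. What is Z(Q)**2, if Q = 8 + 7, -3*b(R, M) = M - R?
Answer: 961/5184 ≈ 0.18538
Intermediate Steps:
d = -7 (d = 7/(-3 + 2) = 7/(-1) = 7*(-1) = -7)
b(R, M) = -M/3 + R/3 (b(R, M) = -(M - R)/3 = -M/3 + R/3)
Q = 15
Z(c) = (-16/3 - c/3)/(9 + c) (Z(c) = (-3 + (-c/3 + (1/3)*(-7)))/(c + 9) = (-3 + (-c/3 - 7/3))/(9 + c) = (-3 + (-7/3 - c/3))/(9 + c) = (-16/3 - c/3)/(9 + c))
Z(Q)**2 = ((-16 - 1*15)/(3*(9 + 15)))**2 = ((1/3)*(-16 - 15)/24)**2 = ((1/3)*(1/24)*(-31))**2 = (-31/72)**2 = 961/5184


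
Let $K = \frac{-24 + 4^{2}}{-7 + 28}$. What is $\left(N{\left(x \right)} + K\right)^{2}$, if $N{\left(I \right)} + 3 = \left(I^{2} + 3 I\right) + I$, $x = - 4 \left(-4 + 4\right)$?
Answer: $\frac{5041}{441} \approx 11.431$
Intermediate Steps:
$x = 0$ ($x = \left(-4\right) 0 = 0$)
$N{\left(I \right)} = -3 + I^{2} + 4 I$ ($N{\left(I \right)} = -3 + \left(\left(I^{2} + 3 I\right) + I\right) = -3 + \left(I^{2} + 4 I\right) = -3 + I^{2} + 4 I$)
$K = - \frac{8}{21}$ ($K = \frac{-24 + 16}{21} = \left(-8\right) \frac{1}{21} = - \frac{8}{21} \approx -0.38095$)
$\left(N{\left(x \right)} + K\right)^{2} = \left(\left(-3 + 0^{2} + 4 \cdot 0\right) - \frac{8}{21}\right)^{2} = \left(\left(-3 + 0 + 0\right) - \frac{8}{21}\right)^{2} = \left(-3 - \frac{8}{21}\right)^{2} = \left(- \frac{71}{21}\right)^{2} = \frac{5041}{441}$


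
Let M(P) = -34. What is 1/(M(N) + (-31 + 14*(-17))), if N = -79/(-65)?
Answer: -1/303 ≈ -0.0033003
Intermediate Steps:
N = 79/65 (N = -79*(-1/65) = 79/65 ≈ 1.2154)
1/(M(N) + (-31 + 14*(-17))) = 1/(-34 + (-31 + 14*(-17))) = 1/(-34 + (-31 - 238)) = 1/(-34 - 269) = 1/(-303) = -1/303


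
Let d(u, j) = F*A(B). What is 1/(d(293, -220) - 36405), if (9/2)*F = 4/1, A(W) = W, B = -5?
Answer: -9/327685 ≈ -2.7465e-5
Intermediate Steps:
F = 8/9 (F = 2*(4/1)/9 = 2*(4*1)/9 = (2/9)*4 = 8/9 ≈ 0.88889)
d(u, j) = -40/9 (d(u, j) = (8/9)*(-5) = -40/9)
1/(d(293, -220) - 36405) = 1/(-40/9 - 36405) = 1/(-327685/9) = -9/327685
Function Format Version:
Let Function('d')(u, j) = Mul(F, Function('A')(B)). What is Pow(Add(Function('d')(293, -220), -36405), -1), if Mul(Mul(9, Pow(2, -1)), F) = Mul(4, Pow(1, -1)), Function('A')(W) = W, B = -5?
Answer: Rational(-9, 327685) ≈ -2.7465e-5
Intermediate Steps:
F = Rational(8, 9) (F = Mul(Rational(2, 9), Mul(4, Pow(1, -1))) = Mul(Rational(2, 9), Mul(4, 1)) = Mul(Rational(2, 9), 4) = Rational(8, 9) ≈ 0.88889)
Function('d')(u, j) = Rational(-40, 9) (Function('d')(u, j) = Mul(Rational(8, 9), -5) = Rational(-40, 9))
Pow(Add(Function('d')(293, -220), -36405), -1) = Pow(Add(Rational(-40, 9), -36405), -1) = Pow(Rational(-327685, 9), -1) = Rational(-9, 327685)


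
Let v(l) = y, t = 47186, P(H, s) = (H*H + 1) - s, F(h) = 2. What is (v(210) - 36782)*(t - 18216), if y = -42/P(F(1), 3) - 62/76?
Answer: -20257924325/19 ≈ -1.0662e+9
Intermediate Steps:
P(H, s) = 1 + H**2 - s (P(H, s) = (H**2 + 1) - s = (1 + H**2) - s = 1 + H**2 - s)
y = -829/38 (y = -42/(1 + 2**2 - 1*3) - 62/76 = -42/(1 + 4 - 3) - 62*1/76 = -42/2 - 31/38 = -42*1/2 - 31/38 = -21 - 31/38 = -829/38 ≈ -21.816)
v(l) = -829/38
(v(210) - 36782)*(t - 18216) = (-829/38 - 36782)*(47186 - 18216) = -1398545/38*28970 = -20257924325/19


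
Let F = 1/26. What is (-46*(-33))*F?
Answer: 759/13 ≈ 58.385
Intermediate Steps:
F = 1/26 ≈ 0.038462
(-46*(-33))*F = -46*(-33)*(1/26) = 1518*(1/26) = 759/13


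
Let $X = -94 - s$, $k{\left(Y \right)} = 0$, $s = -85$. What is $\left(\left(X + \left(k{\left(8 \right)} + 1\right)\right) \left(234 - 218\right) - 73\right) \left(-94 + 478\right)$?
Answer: $-77184$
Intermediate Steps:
$X = -9$ ($X = -94 - -85 = -94 + 85 = -9$)
$\left(\left(X + \left(k{\left(8 \right)} + 1\right)\right) \left(234 - 218\right) - 73\right) \left(-94 + 478\right) = \left(\left(-9 + \left(0 + 1\right)\right) \left(234 - 218\right) - 73\right) \left(-94 + 478\right) = \left(\left(-9 + 1\right) 16 - 73\right) 384 = \left(\left(-8\right) 16 - 73\right) 384 = \left(-128 - 73\right) 384 = \left(-201\right) 384 = -77184$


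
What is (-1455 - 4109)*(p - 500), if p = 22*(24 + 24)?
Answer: -3093584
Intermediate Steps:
p = 1056 (p = 22*48 = 1056)
(-1455 - 4109)*(p - 500) = (-1455 - 4109)*(1056 - 500) = -5564*556 = -3093584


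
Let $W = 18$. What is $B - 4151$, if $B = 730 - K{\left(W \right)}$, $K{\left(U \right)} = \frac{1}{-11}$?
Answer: $- \frac{37630}{11} \approx -3420.9$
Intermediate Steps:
$K{\left(U \right)} = - \frac{1}{11}$
$B = \frac{8031}{11}$ ($B = 730 - - \frac{1}{11} = 730 + \frac{1}{11} = \frac{8031}{11} \approx 730.09$)
$B - 4151 = \frac{8031}{11} - 4151 = - \frac{37630}{11}$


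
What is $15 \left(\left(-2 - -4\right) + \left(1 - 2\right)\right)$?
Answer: $15$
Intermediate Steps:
$15 \left(\left(-2 - -4\right) + \left(1 - 2\right)\right) = 15 \left(\left(-2 + 4\right) - 1\right) = 15 \left(2 - 1\right) = 15 \cdot 1 = 15$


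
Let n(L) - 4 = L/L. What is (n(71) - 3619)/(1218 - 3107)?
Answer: 3614/1889 ≈ 1.9132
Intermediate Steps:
n(L) = 5 (n(L) = 4 + L/L = 4 + 1 = 5)
(n(71) - 3619)/(1218 - 3107) = (5 - 3619)/(1218 - 3107) = -3614/(-1889) = -3614*(-1/1889) = 3614/1889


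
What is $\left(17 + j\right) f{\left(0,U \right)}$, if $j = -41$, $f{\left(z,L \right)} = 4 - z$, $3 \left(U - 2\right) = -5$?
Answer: $-96$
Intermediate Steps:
$U = \frac{1}{3}$ ($U = 2 + \frac{1}{3} \left(-5\right) = 2 - \frac{5}{3} = \frac{1}{3} \approx 0.33333$)
$\left(17 + j\right) f{\left(0,U \right)} = \left(17 - 41\right) \left(4 - 0\right) = - 24 \left(4 + 0\right) = \left(-24\right) 4 = -96$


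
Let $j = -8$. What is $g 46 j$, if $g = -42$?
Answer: $15456$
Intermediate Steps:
$g 46 j = \left(-42\right) 46 \left(-8\right) = \left(-1932\right) \left(-8\right) = 15456$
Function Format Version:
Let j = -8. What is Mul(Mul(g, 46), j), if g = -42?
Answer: 15456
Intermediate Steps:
Mul(Mul(g, 46), j) = Mul(Mul(-42, 46), -8) = Mul(-1932, -8) = 15456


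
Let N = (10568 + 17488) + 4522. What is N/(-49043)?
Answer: -32578/49043 ≈ -0.66427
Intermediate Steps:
N = 32578 (N = 28056 + 4522 = 32578)
N/(-49043) = 32578/(-49043) = 32578*(-1/49043) = -32578/49043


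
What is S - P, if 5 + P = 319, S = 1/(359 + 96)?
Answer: -142869/455 ≈ -314.00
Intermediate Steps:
S = 1/455 ≈ 0.0021978
P = 314 (P = -5 + 319 = 314)
S - P = 1/455 - 1*314 = 1/455 - 314 = -142869/455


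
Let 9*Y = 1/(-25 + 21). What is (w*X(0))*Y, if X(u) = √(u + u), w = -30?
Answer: 0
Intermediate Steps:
X(u) = √2*√u (X(u) = √(2*u) = √2*√u)
Y = -1/36 (Y = 1/(9*(-25 + 21)) = (⅑)/(-4) = (⅑)*(-¼) = -1/36 ≈ -0.027778)
(w*X(0))*Y = -30*√2*√0*(-1/36) = -30*√2*0*(-1/36) = -30*0*(-1/36) = 0*(-1/36) = 0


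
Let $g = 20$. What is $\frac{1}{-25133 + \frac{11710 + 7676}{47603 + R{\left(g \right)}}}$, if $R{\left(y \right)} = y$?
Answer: $- \frac{47623}{1196889473} \approx -3.9789 \cdot 10^{-5}$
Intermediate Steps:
$\frac{1}{-25133 + \frac{11710 + 7676}{47603 + R{\left(g \right)}}} = \frac{1}{-25133 + \frac{11710 + 7676}{47603 + 20}} = \frac{1}{-25133 + \frac{19386}{47623}} = \frac{1}{- \frac{1196889473}{47623}} = - \frac{47623}{1196889473}$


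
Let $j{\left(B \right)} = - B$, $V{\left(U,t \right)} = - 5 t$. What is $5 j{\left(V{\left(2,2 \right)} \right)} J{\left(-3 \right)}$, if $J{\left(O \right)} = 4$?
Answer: $200$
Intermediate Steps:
$5 j{\left(V{\left(2,2 \right)} \right)} J{\left(-3 \right)} = 5 \left(- \left(-5\right) 2\right) 4 = 5 \left(\left(-1\right) \left(-10\right)\right) 4 = 5 \cdot 10 \cdot 4 = 50 \cdot 4 = 200$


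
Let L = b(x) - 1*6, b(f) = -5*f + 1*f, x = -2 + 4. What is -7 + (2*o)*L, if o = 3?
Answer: -91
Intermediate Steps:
x = 2
b(f) = -4*f (b(f) = -5*f + f = -4*f)
L = -14 (L = -4*2 - 1*6 = -8 - 6 = -14)
-7 + (2*o)*L = -7 + (2*3)*(-14) = -7 + 6*(-14) = -7 - 84 = -91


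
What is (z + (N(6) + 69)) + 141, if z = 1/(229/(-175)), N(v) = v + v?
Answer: 50663/229 ≈ 221.24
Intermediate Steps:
N(v) = 2*v
z = -175/229 (z = 1/(229*(-1/175)) = 1/(-229/175) = -175/229 ≈ -0.76419)
(z + (N(6) + 69)) + 141 = (-175/229 + (2*6 + 69)) + 141 = (-175/229 + (12 + 69)) + 141 = (-175/229 + 81) + 141 = 18374/229 + 141 = 50663/229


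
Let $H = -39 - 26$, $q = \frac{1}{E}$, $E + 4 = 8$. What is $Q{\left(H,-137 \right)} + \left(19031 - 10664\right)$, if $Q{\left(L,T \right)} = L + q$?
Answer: $\frac{33209}{4} \approx 8302.3$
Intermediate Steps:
$E = 4$ ($E = -4 + 8 = 4$)
$q = \frac{1}{4} \approx 0.25$
$H = -65$ ($H = -39 - 26 = -65$)
$Q{\left(L,T \right)} = \frac{1}{4} + L$ ($Q{\left(L,T \right)} = L + \frac{1}{4} = \frac{1}{4} + L$)
$Q{\left(H,-137 \right)} + \left(19031 - 10664\right) = \left(\frac{1}{4} - 65\right) + \left(19031 - 10664\right) = - \frac{259}{4} + \left(19031 - 10664\right) = - \frac{259}{4} + 8367 = \frac{33209}{4}$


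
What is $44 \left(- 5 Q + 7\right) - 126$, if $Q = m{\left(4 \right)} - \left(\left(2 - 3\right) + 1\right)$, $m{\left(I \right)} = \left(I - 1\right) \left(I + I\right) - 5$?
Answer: $-3998$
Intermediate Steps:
$m{\left(I \right)} = -5 + 2 I \left(-1 + I\right)$ ($m{\left(I \right)} = \left(-1 + I\right) 2 I - 5 = 2 I \left(-1 + I\right) - 5 = -5 + 2 I \left(-1 + I\right)$)
$Q = 19$ ($Q = \left(-5 - 8 + 2 \cdot 4^{2}\right) - \left(\left(2 - 3\right) + 1\right) = \left(-5 - 8 + 2 \cdot 16\right) - \left(-1 + 1\right) = \left(-5 - 8 + 32\right) - 0 = 19 + 0 = 19$)
$44 \left(- 5 Q + 7\right) - 126 = 44 \left(\left(-5\right) 19 + 7\right) - 126 = 44 \left(-95 + 7\right) - 126 = 44 \left(-88\right) - 126 = -3872 - 126 = -3998$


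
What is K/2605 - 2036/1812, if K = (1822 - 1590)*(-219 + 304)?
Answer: 1521443/236013 ≈ 6.4464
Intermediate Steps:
K = 19720 (K = 232*85 = 19720)
K/2605 - 2036/1812 = 19720/2605 - 2036/1812 = 19720*(1/2605) - 2036*1/1812 = 3944/521 - 509/453 = 1521443/236013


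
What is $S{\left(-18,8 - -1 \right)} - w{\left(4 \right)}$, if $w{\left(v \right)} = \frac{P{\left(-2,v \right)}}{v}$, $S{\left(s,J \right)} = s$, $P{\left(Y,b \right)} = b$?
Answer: $-19$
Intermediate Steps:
$w{\left(v \right)} = 1$ ($w{\left(v \right)} = \frac{v}{v} = 1$)
$S{\left(-18,8 - -1 \right)} - w{\left(4 \right)} = -18 - 1 = -19$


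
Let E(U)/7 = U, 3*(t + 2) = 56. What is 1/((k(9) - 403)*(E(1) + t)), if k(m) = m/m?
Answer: -1/9514 ≈ -0.00010511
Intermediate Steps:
k(m) = 1
t = 50/3 (t = -2 + (⅓)*56 = -2 + 56/3 = 50/3 ≈ 16.667)
E(U) = 7*U
1/((k(9) - 403)*(E(1) + t)) = 1/((1 - 403)*(7*1 + 50/3)) = 1/(-402*(7 + 50/3)) = 1/(-402*71/3) = 1/(-9514) = -1/9514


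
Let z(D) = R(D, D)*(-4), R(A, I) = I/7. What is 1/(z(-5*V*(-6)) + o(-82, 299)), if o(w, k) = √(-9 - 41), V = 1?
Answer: -84/1685 - 49*I*√2/3370 ≈ -0.049852 - 0.020563*I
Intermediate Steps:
R(A, I) = I/7 (R(A, I) = I*(⅐) = I/7)
o(w, k) = 5*I*√2 (o(w, k) = √(-50) = 5*I*√2)
z(D) = -4*D/7 (z(D) = (D/7)*(-4) = -4*D/7)
1/(z(-5*V*(-6)) + o(-82, 299)) = 1/(-4*(-5*1)*(-6)/7 + 5*I*√2) = 1/(-(-20)*(-6)/7 + 5*I*√2) = 1/(-4/7*30 + 5*I*√2) = 1/(-120/7 + 5*I*√2)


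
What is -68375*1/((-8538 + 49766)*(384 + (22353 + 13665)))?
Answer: -68375/1500781656 ≈ -4.5560e-5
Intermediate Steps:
-68375*1/((-8538 + 49766)*(384 + (22353 + 13665))) = -68375*1/(41228*(384 + 36018)) = -68375/(41228*36402) = -68375/1500781656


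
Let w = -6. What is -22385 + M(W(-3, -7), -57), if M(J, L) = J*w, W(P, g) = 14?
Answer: -22469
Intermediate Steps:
M(J, L) = -6*J (M(J, L) = J*(-6) = -6*J)
-22385 + M(W(-3, -7), -57) = -22385 - 6*14 = -22385 - 84 = -22469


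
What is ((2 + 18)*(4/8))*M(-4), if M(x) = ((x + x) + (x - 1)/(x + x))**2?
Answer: 17405/32 ≈ 543.91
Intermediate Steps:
M(x) = (2*x + (-1 + x)/(2*x))**2 (M(x) = (2*x + (-1 + x)/((2*x)))**2 = (2*x + (-1 + x)*(1/(2*x)))**2 = (2*x + (-1 + x)/(2*x))**2)
((2 + 18)*(4/8))*M(-4) = ((2 + 18)*(4/8))*((1/4)*(-1 - 4 + 4*(-4)**2)**2/(-4)**2) = (20*(4*(1/8)))*((1/4)*(1/16)*(-1 - 4 + 4*16)**2) = (20*(1/2))*((1/4)*(1/16)*(-1 - 4 + 64)**2) = 10*((1/4)*(1/16)*59**2) = 10*((1/4)*(1/16)*3481) = 10*(3481/64) = 17405/32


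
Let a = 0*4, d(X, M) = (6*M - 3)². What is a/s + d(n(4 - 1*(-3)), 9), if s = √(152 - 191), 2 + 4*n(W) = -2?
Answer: 2601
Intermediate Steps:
n(W) = -1 (n(W) = -½ + (¼)*(-2) = -½ - ½ = -1)
d(X, M) = (-3 + 6*M)²
s = I*√39 (s = √(-39) = I*√39 ≈ 6.245*I)
a = 0
a/s + d(n(4 - 1*(-3)), 9) = 0/((I*√39)) + 9*(-1 + 2*9)² = 0*(-I*√39/39) + 9*(-1 + 18)² = 0 + 9*17² = 0 + 9*289 = 0 + 2601 = 2601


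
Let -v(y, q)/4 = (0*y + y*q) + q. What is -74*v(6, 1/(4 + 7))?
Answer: 2072/11 ≈ 188.36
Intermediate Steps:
v(y, q) = -4*q - 4*q*y (v(y, q) = -4*((0*y + y*q) + q) = -4*((0 + q*y) + q) = -4*(q*y + q) = -4*(q + q*y) = -4*q - 4*q*y)
-74*v(6, 1/(4 + 7)) = -(-296)*(1 + 6)/(4 + 7) = -(-296)*7/11 = -74*(-28/11) = 2072/11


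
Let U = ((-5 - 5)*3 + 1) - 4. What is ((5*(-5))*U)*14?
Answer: 11550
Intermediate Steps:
U = -33 (U = (-10*3 + 1) - 4 = (-30 + 1) - 4 = -29 - 4 = -33)
((5*(-5))*U)*14 = ((5*(-5))*(-33))*14 = -25*(-33)*14 = 825*14 = 11550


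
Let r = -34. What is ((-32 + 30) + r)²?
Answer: 1296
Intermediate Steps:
((-32 + 30) + r)² = ((-32 + 30) - 34)² = (-2 - 34)² = (-36)² = 1296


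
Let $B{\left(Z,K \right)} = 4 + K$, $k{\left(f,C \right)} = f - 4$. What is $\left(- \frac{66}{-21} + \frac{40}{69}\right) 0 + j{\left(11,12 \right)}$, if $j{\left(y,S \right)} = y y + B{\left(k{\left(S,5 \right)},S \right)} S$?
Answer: $313$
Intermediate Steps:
$k{\left(f,C \right)} = -4 + f$ ($k{\left(f,C \right)} = f - 4 = -4 + f$)
$j{\left(y,S \right)} = y^{2} + S \left(4 + S\right)$ ($j{\left(y,S \right)} = y y + \left(4 + S\right) S = y^{2} + S \left(4 + S\right)$)
$\left(- \frac{66}{-21} + \frac{40}{69}\right) 0 + j{\left(11,12 \right)} = \left(- \frac{66}{-21} + \frac{40}{69}\right) 0 + \left(11^{2} + 12 \left(4 + 12\right)\right) = \left(\left(-66\right) \left(- \frac{1}{21}\right) + 40 \cdot \frac{1}{69}\right) 0 + \left(121 + 12 \cdot 16\right) = \left(\frac{22}{7} + \frac{40}{69}\right) 0 + \left(121 + 192\right) = \frac{1798}{483} \cdot 0 + 313 = 0 + 313 = 313$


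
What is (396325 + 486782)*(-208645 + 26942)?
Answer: -160463191221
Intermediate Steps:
(396325 + 486782)*(-208645 + 26942) = 883107*(-181703) = -160463191221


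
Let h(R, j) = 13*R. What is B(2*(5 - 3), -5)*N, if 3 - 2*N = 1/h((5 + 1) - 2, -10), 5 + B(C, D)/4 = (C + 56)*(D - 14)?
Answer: -177475/26 ≈ -6826.0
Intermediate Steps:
B(C, D) = -20 + 4*(-14 + D)*(56 + C) (B(C, D) = -20 + 4*((C + 56)*(D - 14)) = -20 + 4*((56 + C)*(-14 + D)) = -20 + 4*((-14 + D)*(56 + C)) = -20 + 4*(-14 + D)*(56 + C))
N = 155/104 (N = 3/2 - 1/(13*((5 + 1) - 2))/2 = 3/2 - 1/(13*(6 - 2))/2 = 3/2 - 1/(2*(13*4)) = 3/2 - 1/2/52 = 3/2 - 1/2*1/52 = 3/2 - 1/104 = 155/104 ≈ 1.4904)
B(2*(5 - 3), -5)*N = (-3156 - 112*(5 - 3) + 224*(-5) + 4*(2*(5 - 3))*(-5))*(155/104) = (-3156 - 112*2 - 1120 + 4*(2*2)*(-5))*(155/104) = (-3156 - 56*4 - 1120 + 4*4*(-5))*(155/104) = (-3156 - 224 - 1120 - 80)*(155/104) = -4580*155/104 = -177475/26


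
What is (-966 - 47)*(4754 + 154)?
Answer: -4971804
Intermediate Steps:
(-966 - 47)*(4754 + 154) = -1013*4908 = -4971804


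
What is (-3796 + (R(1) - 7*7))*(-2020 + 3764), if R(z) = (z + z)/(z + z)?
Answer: -6703936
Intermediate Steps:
R(z) = 1 (R(z) = (2*z)/((2*z)) = (2*z)*(1/(2*z)) = 1)
(-3796 + (R(1) - 7*7))*(-2020 + 3764) = (-3796 + (1 - 7*7))*(-2020 + 3764) = (-3796 + (1 - 49))*1744 = (-3796 - 48)*1744 = -3844*1744 = -6703936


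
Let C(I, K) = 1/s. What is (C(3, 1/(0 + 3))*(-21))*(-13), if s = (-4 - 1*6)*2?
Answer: -273/20 ≈ -13.650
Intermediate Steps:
s = -20 (s = (-4 - 6)*2 = -10*2 = -20)
C(I, K) = -1/20 (C(I, K) = 1/(-20) = -1/20)
(C(3, 1/(0 + 3))*(-21))*(-13) = -1/20*(-21)*(-13) = (21/20)*(-13) = -273/20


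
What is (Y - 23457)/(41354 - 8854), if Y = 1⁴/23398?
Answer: -109769377/152087000 ≈ -0.72175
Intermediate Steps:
Y = 1/23398 (Y = 1*(1/23398) = 1/23398 ≈ 4.2739e-5)
(Y - 23457)/(41354 - 8854) = (1/23398 - 23457)/(41354 - 8854) = -548846885/23398/32500 = -548846885/23398*1/32500 = -109769377/152087000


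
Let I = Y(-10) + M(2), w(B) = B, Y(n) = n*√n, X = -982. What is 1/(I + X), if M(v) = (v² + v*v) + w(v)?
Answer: I/(2*(-486*I + 5*√10)) ≈ -0.0010277 + 3.3436e-5*I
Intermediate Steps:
Y(n) = n^(3/2)
M(v) = v + 2*v² (M(v) = (v² + v*v) + v = (v² + v²) + v = 2*v² + v = v + 2*v²)
I = 10 - 10*I*√10 (I = (-10)^(3/2) + 2*(1 + 2*2) = -10*I*√10 + 2*(1 + 4) = -10*I*√10 + 2*5 = -10*I*√10 + 10 = 10 - 10*I*√10 ≈ 10.0 - 31.623*I)
1/(I + X) = 1/((10 - 10*I*√10) - 982) = 1/(-972 - 10*I*√10)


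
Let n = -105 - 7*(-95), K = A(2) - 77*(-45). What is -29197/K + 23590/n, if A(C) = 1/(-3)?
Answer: 1401025/41576 ≈ 33.698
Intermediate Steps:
A(C) = -1/3
K = 10394/3 (K = -1/3 - 77*(-45) = -1/3 + 3465 = 10394/3 ≈ 3464.7)
n = 560 (n = -105 + 665 = 560)
-29197/K + 23590/n = -29197/10394/3 + 23590/560 = -29197*3/10394 + 23590*(1/560) = -87591/10394 + 337/8 = 1401025/41576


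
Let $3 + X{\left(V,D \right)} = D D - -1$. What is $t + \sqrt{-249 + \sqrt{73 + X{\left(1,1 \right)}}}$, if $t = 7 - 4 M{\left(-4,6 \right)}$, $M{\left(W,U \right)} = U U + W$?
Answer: $-121 + i \sqrt{249 - 6 \sqrt{2}} \approx -121.0 + 15.509 i$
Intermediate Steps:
$X{\left(V,D \right)} = -2 + D^{2}$ ($X{\left(V,D \right)} = -3 + \left(D D - -1\right) = -3 + \left(D^{2} + 1\right) = -3 + \left(1 + D^{2}\right) = -2 + D^{2}$)
$M{\left(W,U \right)} = W + U^{2}$ ($M{\left(W,U \right)} = U^{2} + W = W + U^{2}$)
$t = -121$ ($t = 7 - 4 \left(-4 + 6^{2}\right) = 7 - 4 \left(-4 + 36\right) = 7 - 128 = -121$)
$t + \sqrt{-249 + \sqrt{73 + X{\left(1,1 \right)}}} = -121 + \sqrt{-249 + \sqrt{73 - \left(2 - 1^{2}\right)}} = -121 + \sqrt{-249 + \sqrt{73 + \left(-2 + 1\right)}} = -121 + \sqrt{-249 + \sqrt{73 - 1}} = -121 + \sqrt{-249 + \sqrt{72}} = -121 + \sqrt{-249 + 6 \sqrt{2}}$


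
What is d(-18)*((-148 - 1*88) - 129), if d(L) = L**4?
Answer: -38316240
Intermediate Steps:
d(-18)*((-148 - 1*88) - 129) = (-18)**4*((-148 - 1*88) - 129) = 104976*((-148 - 88) - 129) = 104976*(-236 - 129) = 104976*(-365) = -38316240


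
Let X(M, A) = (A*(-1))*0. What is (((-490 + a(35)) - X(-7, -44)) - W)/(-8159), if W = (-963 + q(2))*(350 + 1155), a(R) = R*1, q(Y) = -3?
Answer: -1453375/8159 ≈ -178.13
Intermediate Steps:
a(R) = R
X(M, A) = 0 (X(M, A) = -A*0 = 0)
W = -1453830 (W = (-963 - 3)*(350 + 1155) = -966*1505 = -1453830)
(((-490 + a(35)) - X(-7, -44)) - W)/(-8159) = (((-490 + 35) - 1*0) - 1*(-1453830))/(-8159) = ((-455 + 0) + 1453830)*(-1/8159) = (-455 + 1453830)*(-1/8159) = 1453375*(-1/8159) = -1453375/8159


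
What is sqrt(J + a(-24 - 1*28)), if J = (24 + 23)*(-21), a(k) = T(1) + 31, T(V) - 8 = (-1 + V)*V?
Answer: 2*I*sqrt(237) ≈ 30.79*I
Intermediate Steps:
T(V) = 8 + V*(-1 + V) (T(V) = 8 + (-1 + V)*V = 8 + V*(-1 + V))
a(k) = 39 (a(k) = (8 + 1**2 - 1*1) + 31 = (8 + 1 - 1) + 31 = 8 + 31 = 39)
J = -987 (J = 47*(-21) = -987)
sqrt(J + a(-24 - 1*28)) = sqrt(-987 + 39) = sqrt(-948) = 2*I*sqrt(237)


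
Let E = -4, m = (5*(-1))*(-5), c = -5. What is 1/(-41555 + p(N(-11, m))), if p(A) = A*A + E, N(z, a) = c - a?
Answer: -1/40659 ≈ -2.4595e-5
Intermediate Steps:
m = 25 (m = -5*(-5) = 25)
N(z, a) = -5 - a
p(A) = -4 + A² (p(A) = A*A - 4 = A² - 4 = -4 + A²)
1/(-41555 + p(N(-11, m))) = 1/(-41555 + (-4 + (-5 - 1*25)²)) = 1/(-41555 + (-4 + (-5 - 25)²)) = 1/(-41555 + (-4 + (-30)²)) = 1/(-41555 + (-4 + 900)) = 1/(-41555 + 896) = 1/(-40659) = -1/40659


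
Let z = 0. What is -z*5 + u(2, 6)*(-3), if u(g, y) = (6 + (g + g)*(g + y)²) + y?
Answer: -804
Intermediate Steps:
u(g, y) = 6 + y + 2*g*(g + y)² (u(g, y) = (6 + (2*g)*(g + y)²) + y = (6 + 2*g*(g + y)²) + y = 6 + y + 2*g*(g + y)²)
-z*5 + u(2, 6)*(-3) = -1*0*5 + (6 + 6 + 2*2*(2 + 6)²)*(-3) = 0*5 + (6 + 6 + 2*2*8²)*(-3) = 0 + (6 + 6 + 2*2*64)*(-3) = 0 + (6 + 6 + 256)*(-3) = 0 + 268*(-3) = 0 - 804 = -804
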